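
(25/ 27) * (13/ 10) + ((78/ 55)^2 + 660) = 108336161/ 163350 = 663.21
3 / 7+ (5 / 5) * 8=59 / 7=8.43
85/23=3.70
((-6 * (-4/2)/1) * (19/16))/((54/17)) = 323/72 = 4.49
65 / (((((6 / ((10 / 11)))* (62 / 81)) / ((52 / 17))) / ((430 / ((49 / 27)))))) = 2648821500 / 284053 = 9325.10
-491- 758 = -1249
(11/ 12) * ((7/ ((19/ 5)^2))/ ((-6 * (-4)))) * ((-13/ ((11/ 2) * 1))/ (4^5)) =-2275/ 53231616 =-0.00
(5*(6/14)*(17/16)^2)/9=1445/5376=0.27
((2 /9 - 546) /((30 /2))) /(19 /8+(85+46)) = -39296 /144045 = -0.27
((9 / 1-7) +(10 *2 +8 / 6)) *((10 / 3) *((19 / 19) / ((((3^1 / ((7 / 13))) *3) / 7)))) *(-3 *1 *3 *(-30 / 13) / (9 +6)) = 68600 / 1521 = 45.10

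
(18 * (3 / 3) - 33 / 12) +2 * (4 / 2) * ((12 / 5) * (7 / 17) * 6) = 13249 / 340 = 38.97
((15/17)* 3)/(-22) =-45/374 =-0.12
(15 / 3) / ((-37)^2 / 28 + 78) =140 / 3553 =0.04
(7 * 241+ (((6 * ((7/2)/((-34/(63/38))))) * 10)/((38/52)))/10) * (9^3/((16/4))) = 15082309431/49096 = 307200.37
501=501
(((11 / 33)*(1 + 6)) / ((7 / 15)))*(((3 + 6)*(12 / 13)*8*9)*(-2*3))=-17944.62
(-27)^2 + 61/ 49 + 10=36272/ 49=740.24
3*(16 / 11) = 48 / 11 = 4.36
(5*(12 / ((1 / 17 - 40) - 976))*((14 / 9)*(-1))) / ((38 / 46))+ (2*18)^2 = 1275952792 / 984447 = 1296.11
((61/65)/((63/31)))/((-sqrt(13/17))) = -1891*sqrt(221)/53235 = -0.53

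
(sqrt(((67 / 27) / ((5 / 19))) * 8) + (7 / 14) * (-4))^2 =10724 / 135 -8 * sqrt(38190) / 45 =44.70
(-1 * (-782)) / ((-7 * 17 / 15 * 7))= -690 / 49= -14.08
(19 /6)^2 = 361 /36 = 10.03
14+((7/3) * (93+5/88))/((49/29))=263353/1848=142.51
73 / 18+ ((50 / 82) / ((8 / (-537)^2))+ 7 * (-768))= 49025045 / 2952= 16607.40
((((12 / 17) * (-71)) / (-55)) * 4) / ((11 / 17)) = 5.63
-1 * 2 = -2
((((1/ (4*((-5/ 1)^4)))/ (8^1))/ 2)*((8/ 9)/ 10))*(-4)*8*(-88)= 176/ 28125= 0.01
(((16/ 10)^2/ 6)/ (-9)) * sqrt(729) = -32/ 25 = -1.28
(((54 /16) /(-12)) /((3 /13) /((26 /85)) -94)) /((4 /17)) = 25857 /2017088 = 0.01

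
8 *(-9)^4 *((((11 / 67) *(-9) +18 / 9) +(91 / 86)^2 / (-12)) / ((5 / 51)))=284585874741 / 1238830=229721.49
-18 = -18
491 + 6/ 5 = 2461/ 5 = 492.20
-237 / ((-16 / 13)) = 3081 / 16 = 192.56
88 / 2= 44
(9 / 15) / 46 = 3 / 230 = 0.01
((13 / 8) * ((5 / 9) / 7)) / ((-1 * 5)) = -13 / 504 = -0.03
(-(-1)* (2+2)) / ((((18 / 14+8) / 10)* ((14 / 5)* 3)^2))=50 / 819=0.06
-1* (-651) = 651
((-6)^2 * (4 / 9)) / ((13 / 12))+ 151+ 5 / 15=6478 / 39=166.10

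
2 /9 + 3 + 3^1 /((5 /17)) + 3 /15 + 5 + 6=1108 /45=24.62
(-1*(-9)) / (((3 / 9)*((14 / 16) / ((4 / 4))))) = 216 / 7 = 30.86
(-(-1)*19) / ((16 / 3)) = 57 / 16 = 3.56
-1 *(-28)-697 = -669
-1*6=-6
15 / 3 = 5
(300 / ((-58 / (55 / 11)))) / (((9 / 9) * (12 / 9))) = -1125 / 58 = -19.40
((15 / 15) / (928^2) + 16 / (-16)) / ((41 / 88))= -9473013 / 4413568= -2.15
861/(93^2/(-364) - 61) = -313404/30853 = -10.16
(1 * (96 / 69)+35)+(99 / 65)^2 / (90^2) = 353635283 / 9717500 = 36.39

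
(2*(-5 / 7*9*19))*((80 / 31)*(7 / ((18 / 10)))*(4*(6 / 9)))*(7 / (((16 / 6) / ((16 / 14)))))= -608000 / 31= -19612.90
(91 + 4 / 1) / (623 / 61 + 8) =5795 / 1111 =5.22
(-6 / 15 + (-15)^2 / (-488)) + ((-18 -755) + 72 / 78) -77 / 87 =-2135473031 / 2759640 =-773.82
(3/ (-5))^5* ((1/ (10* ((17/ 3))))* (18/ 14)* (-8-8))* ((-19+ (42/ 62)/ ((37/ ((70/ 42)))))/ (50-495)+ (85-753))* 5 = -94.28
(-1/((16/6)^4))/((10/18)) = -729/20480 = -0.04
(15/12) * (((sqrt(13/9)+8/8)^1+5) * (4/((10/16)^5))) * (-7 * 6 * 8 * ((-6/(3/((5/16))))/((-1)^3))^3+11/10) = -79558656/3125 - 13259776 * sqrt(13)/9375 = -30558.38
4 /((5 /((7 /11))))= 28 /55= 0.51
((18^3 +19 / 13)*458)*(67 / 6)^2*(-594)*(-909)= 2338474303232595 / 13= 179882638710199.62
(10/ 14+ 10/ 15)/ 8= 29/ 168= 0.17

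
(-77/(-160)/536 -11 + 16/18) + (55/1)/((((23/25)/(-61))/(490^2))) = -15543613187479741/17752320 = -875582075.33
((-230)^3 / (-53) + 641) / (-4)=-57551.76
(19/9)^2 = 361/81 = 4.46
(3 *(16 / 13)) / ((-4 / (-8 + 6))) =24 / 13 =1.85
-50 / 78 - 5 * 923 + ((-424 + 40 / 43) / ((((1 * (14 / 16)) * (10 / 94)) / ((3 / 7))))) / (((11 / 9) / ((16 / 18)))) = -6032.26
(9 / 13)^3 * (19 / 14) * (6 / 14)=41553 / 215306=0.19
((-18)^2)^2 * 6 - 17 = 629839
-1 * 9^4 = -6561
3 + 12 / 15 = 19 / 5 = 3.80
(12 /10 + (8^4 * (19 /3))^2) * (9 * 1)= 6056574986.80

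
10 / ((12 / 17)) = 14.17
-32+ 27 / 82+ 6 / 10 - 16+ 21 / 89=-46.83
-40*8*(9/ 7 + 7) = -18560/ 7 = -2651.43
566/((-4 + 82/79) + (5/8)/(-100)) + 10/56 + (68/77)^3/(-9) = -117518355269207/616631818572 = -190.58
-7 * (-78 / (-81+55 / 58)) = -31668 / 4643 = -6.82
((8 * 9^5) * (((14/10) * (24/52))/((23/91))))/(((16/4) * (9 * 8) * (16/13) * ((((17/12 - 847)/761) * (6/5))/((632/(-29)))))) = 753776290449/13536098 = 55686.38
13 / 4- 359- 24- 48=-1711 / 4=-427.75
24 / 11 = 2.18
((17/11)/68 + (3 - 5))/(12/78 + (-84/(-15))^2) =-9425/150216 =-0.06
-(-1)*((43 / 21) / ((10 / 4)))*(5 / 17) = 86 / 357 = 0.24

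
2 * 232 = 464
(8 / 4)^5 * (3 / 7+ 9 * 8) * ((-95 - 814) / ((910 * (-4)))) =141804 / 245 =578.79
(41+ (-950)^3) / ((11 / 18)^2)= -277789486716 / 121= -2295780881.95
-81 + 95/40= -629/8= -78.62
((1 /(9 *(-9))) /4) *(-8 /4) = 1 /162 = 0.01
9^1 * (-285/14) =-2565/14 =-183.21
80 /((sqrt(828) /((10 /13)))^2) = 2000 /34983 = 0.06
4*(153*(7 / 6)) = 714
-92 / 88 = -23 / 22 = -1.05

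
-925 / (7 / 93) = -86025 / 7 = -12289.29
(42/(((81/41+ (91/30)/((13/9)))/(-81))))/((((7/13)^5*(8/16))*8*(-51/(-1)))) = -2055106755/22735069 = -90.39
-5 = -5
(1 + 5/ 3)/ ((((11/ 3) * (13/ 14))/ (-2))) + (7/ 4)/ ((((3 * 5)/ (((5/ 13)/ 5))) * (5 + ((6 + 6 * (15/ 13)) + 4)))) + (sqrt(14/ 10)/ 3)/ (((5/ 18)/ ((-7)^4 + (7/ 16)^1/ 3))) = -3829399/ 2445300 + 23051 * sqrt(35)/ 40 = 3407.72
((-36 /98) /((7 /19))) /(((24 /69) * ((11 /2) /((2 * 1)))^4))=-251712 /5021863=-0.05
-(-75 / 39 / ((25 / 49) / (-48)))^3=-13011038208 / 2197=-5922183.98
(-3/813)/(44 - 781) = 1/199727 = 0.00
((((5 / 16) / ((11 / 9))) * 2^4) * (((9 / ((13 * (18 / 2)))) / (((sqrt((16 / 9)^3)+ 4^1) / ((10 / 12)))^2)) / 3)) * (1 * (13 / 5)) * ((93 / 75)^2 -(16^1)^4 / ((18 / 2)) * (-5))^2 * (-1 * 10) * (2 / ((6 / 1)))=-41946582705205201 / 2033900000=-20623719.31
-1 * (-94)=94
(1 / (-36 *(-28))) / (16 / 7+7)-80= -748799 / 9360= -80.00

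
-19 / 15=-1.27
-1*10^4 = -10000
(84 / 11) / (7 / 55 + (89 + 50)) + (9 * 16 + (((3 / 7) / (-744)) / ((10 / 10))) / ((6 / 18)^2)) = 478384455 / 3320968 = 144.05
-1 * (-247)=247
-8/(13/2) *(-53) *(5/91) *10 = 35.84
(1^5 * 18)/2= 9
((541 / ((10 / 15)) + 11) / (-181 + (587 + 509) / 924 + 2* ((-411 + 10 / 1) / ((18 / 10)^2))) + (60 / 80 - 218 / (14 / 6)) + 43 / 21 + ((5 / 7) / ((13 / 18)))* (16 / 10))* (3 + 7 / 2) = -264783088399 / 447778632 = -591.33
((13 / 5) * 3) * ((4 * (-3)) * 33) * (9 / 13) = -10692 / 5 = -2138.40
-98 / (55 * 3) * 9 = -294 / 55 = -5.35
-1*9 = -9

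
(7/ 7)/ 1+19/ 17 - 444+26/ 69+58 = -449852/ 1173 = -383.51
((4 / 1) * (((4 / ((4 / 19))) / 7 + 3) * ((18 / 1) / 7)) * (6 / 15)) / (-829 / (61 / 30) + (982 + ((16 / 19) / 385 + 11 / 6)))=440605440 / 10797280907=0.04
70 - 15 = 55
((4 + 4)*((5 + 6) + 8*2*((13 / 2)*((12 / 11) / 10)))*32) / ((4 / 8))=629248 / 55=11440.87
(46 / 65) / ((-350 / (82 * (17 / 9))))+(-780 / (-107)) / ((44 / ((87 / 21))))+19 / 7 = 372026276 / 120495375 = 3.09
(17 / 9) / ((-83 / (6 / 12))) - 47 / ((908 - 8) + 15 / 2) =-57097 / 903870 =-0.06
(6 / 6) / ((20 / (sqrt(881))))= sqrt(881) / 20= 1.48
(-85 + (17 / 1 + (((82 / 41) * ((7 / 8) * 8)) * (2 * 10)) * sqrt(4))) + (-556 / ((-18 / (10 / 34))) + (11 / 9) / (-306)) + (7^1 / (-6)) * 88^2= -23501495 / 2754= -8533.59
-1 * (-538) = 538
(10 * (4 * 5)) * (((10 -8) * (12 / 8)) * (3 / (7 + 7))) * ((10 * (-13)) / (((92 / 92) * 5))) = -23400 / 7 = -3342.86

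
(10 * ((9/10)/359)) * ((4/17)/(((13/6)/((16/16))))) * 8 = 1728/79339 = 0.02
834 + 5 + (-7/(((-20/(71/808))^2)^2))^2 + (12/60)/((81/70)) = 316131148789332389093258101506314425409/376717565091079156670241177600000000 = 839.17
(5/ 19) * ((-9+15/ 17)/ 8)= -345/ 1292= -0.27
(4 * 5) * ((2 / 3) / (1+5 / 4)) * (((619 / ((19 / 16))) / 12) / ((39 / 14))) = 5546240 / 60021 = 92.40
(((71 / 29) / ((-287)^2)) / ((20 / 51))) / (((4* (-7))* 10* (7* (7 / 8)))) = -0.00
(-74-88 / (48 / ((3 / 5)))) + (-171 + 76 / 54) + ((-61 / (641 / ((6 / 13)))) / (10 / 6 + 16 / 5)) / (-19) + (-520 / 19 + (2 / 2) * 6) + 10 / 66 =-9127826308057 / 34326876870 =-265.91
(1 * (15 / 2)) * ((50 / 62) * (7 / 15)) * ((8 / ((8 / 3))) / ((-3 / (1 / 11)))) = -175 / 682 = -0.26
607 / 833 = 0.73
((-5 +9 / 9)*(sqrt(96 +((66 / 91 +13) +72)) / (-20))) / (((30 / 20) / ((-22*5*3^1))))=-44*sqrt(1504867) / 91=-593.14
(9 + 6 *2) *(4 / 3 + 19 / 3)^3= 85169 / 9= 9463.22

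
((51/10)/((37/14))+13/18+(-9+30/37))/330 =-0.02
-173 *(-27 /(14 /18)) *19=798741 /7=114105.86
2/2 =1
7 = 7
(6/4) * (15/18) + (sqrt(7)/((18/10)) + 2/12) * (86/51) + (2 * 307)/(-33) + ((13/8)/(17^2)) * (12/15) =-9768091/572220 + 430 * sqrt(7)/459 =-14.59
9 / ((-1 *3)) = -3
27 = 27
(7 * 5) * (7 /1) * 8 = 1960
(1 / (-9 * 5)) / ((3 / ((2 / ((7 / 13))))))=-26 / 945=-0.03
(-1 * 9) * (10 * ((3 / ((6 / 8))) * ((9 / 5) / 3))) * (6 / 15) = -432 / 5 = -86.40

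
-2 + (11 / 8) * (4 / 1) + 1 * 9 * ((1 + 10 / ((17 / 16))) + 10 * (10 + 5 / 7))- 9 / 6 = 126139 / 119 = 1059.99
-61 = -61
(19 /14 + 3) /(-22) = -61 /308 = -0.20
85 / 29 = 2.93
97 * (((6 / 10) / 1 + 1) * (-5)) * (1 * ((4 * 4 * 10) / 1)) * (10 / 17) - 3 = -1241651 / 17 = -73038.29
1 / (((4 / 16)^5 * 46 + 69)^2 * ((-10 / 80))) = -2097152 / 1249693201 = -0.00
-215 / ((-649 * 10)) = 43 / 1298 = 0.03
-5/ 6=-0.83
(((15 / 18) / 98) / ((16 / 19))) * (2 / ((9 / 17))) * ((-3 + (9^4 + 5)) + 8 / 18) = 95399665 / 381024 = 250.38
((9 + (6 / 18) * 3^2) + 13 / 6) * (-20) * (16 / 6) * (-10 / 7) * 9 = 68000 / 7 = 9714.29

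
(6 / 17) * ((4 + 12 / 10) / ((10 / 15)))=234 / 85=2.75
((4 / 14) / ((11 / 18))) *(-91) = -468 / 11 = -42.55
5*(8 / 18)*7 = 140 / 9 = 15.56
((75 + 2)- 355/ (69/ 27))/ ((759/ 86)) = -122464/ 17457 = -7.02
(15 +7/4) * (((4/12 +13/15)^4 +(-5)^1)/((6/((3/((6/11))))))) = -1347973/30000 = -44.93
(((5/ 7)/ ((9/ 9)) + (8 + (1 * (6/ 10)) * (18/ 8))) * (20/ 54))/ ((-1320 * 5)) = -1409/ 2494800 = -0.00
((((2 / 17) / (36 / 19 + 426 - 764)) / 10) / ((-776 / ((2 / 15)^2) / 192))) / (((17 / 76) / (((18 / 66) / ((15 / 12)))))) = 92416 / 615376911875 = 0.00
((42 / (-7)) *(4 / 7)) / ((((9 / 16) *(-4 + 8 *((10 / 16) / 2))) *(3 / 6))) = 512 / 63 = 8.13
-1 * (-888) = 888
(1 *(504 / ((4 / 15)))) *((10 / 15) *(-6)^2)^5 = 15049359360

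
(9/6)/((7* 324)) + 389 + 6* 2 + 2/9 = 606649/1512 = 401.22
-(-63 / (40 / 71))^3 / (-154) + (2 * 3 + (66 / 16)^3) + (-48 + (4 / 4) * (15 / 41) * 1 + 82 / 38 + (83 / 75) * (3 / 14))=-69478640148573 / 7677824000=-9049.26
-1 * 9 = -9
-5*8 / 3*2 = -80 / 3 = -26.67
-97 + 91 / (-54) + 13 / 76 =-202151 / 2052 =-98.51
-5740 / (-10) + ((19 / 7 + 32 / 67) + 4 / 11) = 2979609 / 5159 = 577.56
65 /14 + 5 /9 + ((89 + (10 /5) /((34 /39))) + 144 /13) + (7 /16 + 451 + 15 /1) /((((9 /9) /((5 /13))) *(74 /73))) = 4690663013 /16484832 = 284.54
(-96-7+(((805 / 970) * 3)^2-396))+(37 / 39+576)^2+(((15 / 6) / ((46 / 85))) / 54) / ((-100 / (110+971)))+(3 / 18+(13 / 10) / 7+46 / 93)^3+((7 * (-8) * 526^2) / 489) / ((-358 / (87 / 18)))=17039738577400650925435253117 / 51200448533659784268000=332804.48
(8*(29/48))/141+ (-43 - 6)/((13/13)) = -41425/846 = -48.97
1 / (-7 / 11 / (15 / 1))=-165 / 7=-23.57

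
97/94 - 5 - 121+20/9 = -103843/846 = -122.75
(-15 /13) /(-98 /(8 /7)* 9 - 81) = 20 /14781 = 0.00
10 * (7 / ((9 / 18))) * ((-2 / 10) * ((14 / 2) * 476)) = -93296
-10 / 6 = -5 / 3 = -1.67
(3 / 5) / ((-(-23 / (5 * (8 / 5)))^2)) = -192 / 2645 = -0.07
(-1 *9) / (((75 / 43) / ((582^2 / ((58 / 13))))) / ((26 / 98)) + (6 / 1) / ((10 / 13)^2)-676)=0.01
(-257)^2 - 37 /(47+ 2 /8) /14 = 87382753 /1323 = 66048.94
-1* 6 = -6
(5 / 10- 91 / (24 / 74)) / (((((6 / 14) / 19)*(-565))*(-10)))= -447013 / 203400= -2.20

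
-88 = -88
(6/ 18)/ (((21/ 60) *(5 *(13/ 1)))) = 4/ 273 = 0.01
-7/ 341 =-0.02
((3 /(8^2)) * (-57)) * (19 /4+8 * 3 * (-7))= 111663 /256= 436.18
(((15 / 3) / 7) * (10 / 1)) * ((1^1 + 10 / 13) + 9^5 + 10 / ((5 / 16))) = 38403800 / 91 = 422019.78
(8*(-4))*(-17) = 544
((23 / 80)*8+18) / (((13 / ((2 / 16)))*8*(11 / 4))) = 0.01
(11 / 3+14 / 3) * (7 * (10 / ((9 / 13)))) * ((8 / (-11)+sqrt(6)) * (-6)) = 364000 / 99-45500 * sqrt(6) / 9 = -8706.76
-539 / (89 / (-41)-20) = 24.31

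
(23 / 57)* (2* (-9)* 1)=-138 / 19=-7.26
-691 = -691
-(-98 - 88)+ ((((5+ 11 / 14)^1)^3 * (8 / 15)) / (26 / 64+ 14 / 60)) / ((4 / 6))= 45095154 / 105301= 428.25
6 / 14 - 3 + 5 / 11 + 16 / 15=-1213 / 1155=-1.05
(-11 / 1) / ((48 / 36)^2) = -99 / 16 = -6.19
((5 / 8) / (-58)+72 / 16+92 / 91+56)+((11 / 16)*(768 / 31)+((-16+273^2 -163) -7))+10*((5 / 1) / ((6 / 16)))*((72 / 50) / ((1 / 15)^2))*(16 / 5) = 278362036959 / 1308944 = 212661.53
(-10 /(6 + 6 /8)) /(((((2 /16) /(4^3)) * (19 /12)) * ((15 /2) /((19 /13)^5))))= -4270358528 /10024911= -425.97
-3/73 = -0.04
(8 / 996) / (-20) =-1 / 2490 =-0.00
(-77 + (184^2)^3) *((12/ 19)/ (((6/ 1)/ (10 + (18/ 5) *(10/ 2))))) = 2173176324812584/ 19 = 114377701305925.47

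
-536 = -536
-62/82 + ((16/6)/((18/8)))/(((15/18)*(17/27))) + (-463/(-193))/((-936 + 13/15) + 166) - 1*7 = -42682191603/7759843885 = -5.50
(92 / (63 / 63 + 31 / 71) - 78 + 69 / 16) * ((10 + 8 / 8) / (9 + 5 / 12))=-86603 / 7684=-11.27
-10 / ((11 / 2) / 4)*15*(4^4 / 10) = -2792.73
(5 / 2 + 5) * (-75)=-1125 / 2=-562.50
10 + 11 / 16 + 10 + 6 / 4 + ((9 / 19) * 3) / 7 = 47647 / 2128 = 22.39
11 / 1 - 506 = -495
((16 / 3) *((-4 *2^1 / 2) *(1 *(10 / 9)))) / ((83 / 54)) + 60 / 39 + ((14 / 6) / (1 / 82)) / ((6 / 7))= 2032891 / 9711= 209.34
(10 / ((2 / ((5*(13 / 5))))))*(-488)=-31720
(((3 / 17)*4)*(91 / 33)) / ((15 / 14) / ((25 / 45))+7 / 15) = 76440 / 94061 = 0.81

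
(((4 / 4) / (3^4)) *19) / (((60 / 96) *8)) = 19 / 405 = 0.05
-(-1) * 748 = 748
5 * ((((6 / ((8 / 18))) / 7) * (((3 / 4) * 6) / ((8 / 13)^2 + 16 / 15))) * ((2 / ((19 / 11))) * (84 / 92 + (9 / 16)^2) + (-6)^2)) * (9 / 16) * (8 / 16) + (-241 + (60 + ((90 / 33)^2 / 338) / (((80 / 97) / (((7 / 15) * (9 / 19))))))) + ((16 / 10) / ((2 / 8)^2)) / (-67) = 169345460864558170627 / 1257974284173967360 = 134.62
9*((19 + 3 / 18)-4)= 273 / 2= 136.50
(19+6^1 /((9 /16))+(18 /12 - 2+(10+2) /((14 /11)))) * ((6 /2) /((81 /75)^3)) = 25328125 /275562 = 91.91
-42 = -42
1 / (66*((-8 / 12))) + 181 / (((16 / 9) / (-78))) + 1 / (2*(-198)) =-6289589 / 792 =-7941.40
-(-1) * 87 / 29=3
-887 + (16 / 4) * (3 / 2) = -881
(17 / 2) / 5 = 17 / 10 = 1.70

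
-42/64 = -21/32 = -0.66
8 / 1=8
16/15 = 1.07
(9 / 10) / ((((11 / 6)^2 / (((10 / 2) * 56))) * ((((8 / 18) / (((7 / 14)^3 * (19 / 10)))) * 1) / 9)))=872613 / 2420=360.58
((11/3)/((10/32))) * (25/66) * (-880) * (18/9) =-7822.22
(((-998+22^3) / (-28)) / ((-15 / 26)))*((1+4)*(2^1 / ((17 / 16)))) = 2007200 / 357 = 5622.41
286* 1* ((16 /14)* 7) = 2288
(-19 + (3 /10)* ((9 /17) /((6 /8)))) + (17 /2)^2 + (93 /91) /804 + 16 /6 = 87266813 /1554735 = 56.13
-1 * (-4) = 4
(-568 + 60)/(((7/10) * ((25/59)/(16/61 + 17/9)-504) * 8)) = 44246165/245731437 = 0.18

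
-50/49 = -1.02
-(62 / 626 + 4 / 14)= -0.38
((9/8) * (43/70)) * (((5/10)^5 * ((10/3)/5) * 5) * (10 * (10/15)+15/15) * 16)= 989/112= 8.83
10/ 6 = 5/ 3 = 1.67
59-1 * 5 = 54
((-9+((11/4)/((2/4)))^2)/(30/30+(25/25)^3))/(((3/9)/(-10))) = -1275/4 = -318.75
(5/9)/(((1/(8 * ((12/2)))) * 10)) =8/3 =2.67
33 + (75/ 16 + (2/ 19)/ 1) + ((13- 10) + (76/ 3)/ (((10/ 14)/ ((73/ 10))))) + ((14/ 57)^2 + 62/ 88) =4295317469/ 14295600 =300.46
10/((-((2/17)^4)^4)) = -243305959378334342405/32768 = -7425108623606394.73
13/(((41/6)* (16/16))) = 78/41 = 1.90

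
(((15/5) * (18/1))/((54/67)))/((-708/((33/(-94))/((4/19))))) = 14003/88736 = 0.16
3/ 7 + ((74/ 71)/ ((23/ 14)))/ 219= 1080133/ 2503389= 0.43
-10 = -10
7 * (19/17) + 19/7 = 1254/119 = 10.54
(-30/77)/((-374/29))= 435/14399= 0.03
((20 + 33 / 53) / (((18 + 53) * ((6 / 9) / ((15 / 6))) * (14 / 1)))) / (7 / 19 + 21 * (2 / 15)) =1557525 / 63429128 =0.02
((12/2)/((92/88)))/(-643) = -132/14789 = -0.01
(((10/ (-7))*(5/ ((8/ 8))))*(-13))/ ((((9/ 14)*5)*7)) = 260/ 63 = 4.13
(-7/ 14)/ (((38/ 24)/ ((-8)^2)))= -384/ 19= -20.21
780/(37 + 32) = 260/23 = 11.30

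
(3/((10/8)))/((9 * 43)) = 4/645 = 0.01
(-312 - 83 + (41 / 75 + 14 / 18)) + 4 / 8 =-176929 / 450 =-393.18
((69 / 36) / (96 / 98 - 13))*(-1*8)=2254 / 1767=1.28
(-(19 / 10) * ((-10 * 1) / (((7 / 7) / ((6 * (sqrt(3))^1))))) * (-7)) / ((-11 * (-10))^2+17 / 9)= -7182 * sqrt(3) / 108917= -0.11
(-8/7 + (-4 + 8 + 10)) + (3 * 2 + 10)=202/7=28.86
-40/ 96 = -5/ 12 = -0.42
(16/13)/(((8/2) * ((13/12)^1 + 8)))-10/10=-1369/1417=-0.97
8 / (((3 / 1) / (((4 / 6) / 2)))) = 8 / 9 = 0.89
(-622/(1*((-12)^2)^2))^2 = 96721/107495424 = 0.00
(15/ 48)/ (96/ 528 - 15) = -55/ 2608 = -0.02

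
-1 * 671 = -671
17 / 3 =5.67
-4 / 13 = -0.31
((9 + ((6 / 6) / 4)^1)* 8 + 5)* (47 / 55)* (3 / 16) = 11139 / 880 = 12.66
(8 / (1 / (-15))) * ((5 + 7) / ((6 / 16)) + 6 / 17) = -66000 / 17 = -3882.35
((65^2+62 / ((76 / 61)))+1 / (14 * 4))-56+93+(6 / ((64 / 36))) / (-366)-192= 534779337 / 129808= 4119.77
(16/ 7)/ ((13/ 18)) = 288/ 91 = 3.16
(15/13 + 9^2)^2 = 1140624/169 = 6749.25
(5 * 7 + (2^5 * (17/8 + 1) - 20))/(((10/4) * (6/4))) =92/3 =30.67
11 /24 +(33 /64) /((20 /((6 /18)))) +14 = 55553 /3840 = 14.47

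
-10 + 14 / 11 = -96 / 11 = -8.73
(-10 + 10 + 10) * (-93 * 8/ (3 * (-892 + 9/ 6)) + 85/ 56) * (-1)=-895805/ 49868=-17.96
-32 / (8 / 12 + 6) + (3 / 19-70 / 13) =-12383 / 1235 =-10.03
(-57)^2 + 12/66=35741/11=3249.18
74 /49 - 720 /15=-2278 /49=-46.49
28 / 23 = 1.22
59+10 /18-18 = 374 /9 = 41.56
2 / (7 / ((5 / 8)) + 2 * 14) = 5 / 98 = 0.05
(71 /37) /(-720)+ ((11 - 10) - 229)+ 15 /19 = -115006229 /506160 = -227.21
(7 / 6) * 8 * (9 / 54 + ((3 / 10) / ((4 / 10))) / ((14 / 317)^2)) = 904793 / 252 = 3590.45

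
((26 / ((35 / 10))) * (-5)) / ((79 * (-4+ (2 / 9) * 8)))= 117 / 553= 0.21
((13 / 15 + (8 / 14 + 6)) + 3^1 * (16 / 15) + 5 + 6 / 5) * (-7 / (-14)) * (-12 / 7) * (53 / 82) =-93704 / 10045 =-9.33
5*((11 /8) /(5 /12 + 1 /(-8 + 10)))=15 /2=7.50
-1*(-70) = 70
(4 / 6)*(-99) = -66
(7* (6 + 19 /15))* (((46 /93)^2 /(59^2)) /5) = 1614508 /2258037675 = 0.00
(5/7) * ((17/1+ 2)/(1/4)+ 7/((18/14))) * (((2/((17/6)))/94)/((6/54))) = 21990/5593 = 3.93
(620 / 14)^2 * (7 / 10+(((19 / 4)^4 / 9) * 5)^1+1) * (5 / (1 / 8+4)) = 676360.17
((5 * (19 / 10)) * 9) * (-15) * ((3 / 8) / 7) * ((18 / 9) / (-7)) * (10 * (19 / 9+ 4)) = 235125 / 196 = 1199.62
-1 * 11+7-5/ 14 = -61/ 14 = -4.36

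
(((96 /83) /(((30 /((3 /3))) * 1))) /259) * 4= 64 /107485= 0.00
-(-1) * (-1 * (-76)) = 76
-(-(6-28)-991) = 969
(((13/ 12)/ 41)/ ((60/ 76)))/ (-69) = -247/ 509220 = -0.00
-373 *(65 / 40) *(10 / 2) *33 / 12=-266695 / 32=-8334.22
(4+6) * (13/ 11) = 130/ 11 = 11.82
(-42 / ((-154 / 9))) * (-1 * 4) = -9.82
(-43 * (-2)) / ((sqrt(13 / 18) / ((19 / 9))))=1634 * sqrt(26) / 39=213.64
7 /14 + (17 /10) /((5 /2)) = 59 /50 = 1.18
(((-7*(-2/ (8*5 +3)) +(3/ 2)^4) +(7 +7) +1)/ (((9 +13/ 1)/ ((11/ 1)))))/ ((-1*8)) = -14027/ 11008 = -1.27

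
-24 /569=-0.04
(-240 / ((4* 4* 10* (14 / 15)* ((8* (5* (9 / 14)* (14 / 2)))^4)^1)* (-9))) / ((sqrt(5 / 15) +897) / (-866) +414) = 433* sqrt(3) / 1127794326859444608000 +51617497 / 125310480762160512000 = 0.00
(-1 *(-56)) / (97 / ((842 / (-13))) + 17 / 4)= 20.35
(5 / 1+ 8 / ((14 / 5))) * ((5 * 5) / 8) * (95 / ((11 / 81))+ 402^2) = 223167375 / 56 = 3985131.70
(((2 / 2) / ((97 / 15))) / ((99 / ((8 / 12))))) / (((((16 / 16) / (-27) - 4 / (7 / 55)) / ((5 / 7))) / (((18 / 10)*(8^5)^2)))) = -289910292480 / 6345449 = -45687.91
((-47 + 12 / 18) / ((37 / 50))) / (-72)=3475 / 3996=0.87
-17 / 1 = -17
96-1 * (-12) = 108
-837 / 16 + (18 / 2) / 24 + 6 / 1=-735 / 16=-45.94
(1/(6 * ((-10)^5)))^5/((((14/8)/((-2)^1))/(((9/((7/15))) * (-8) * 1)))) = -1/441000000000000000000000000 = -0.00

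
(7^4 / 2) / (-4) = -2401 / 8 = -300.12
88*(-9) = -792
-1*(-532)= 532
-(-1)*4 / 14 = 2 / 7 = 0.29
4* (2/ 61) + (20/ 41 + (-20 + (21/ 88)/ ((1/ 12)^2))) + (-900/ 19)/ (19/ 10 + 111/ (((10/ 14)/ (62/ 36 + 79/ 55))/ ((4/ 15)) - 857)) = -99601028209294/ 8459448754031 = -11.77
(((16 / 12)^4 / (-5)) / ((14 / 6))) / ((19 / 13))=-3328 / 17955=-0.19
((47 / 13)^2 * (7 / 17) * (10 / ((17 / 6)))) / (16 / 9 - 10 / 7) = 29225070 / 537251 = 54.40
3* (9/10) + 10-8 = 47/10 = 4.70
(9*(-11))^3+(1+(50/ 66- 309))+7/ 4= -128119793/ 132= -970604.49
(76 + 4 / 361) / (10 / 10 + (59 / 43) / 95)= 52675 / 703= 74.93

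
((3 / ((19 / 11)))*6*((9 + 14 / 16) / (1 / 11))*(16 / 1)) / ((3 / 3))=344124 / 19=18111.79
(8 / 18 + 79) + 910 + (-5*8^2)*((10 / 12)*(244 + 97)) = -809495 / 9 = -89943.89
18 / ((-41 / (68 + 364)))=-7776 / 41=-189.66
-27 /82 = -0.33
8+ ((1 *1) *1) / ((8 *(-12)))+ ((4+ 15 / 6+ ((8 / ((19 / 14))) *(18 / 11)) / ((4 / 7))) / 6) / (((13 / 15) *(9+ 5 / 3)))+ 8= 17122165 / 1043328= 16.41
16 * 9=144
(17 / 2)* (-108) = -918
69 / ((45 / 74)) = 1702 / 15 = 113.47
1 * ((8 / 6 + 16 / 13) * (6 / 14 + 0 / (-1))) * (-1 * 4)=-400 / 91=-4.40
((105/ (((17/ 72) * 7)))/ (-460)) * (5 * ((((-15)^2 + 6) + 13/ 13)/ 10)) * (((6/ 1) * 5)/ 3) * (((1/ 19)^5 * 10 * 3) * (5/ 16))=-587250/ 968154709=-0.00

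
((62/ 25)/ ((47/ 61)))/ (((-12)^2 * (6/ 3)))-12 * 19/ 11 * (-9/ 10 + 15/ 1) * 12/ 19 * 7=-2404784959/ 1861200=-1292.06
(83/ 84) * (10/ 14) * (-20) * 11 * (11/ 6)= -284.67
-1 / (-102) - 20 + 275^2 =7711711 / 102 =75605.01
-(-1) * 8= 8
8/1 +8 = 16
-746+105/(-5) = -767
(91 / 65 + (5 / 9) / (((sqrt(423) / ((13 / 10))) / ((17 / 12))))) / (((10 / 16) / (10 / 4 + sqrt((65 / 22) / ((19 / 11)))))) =(sqrt(2470) + 95) * (1105 * sqrt(47) + 213192) / 3616650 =8.83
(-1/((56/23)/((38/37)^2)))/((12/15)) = -41515/76664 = -0.54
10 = 10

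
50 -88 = -38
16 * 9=144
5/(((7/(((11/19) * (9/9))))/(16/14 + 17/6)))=9185/5586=1.64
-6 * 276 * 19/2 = -15732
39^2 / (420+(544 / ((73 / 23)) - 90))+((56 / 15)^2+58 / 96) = 1157935051 / 65883600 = 17.58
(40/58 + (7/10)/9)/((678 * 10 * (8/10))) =2003/14156640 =0.00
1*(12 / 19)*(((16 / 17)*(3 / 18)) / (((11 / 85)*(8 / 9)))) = 180 / 209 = 0.86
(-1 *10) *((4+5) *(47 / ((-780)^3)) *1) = 47 / 5272800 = 0.00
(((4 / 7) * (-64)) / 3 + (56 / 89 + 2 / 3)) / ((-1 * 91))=0.12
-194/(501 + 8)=-194/509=-0.38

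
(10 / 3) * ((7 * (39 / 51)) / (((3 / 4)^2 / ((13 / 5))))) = 37856 / 459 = 82.47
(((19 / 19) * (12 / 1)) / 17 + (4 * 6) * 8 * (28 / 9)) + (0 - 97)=25553 / 51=501.04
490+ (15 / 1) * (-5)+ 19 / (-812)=336961 / 812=414.98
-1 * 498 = -498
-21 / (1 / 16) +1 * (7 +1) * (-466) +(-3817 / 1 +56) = -7825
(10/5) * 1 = 2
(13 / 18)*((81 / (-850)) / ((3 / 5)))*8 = -78 / 85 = -0.92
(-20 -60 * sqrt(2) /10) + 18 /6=-17 -6 * sqrt(2)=-25.49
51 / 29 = 1.76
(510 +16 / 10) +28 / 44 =28173 / 55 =512.24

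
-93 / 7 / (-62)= 3 / 14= 0.21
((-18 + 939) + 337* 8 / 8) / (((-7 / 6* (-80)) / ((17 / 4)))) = 32079 / 560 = 57.28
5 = 5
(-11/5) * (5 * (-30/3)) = 110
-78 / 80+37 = 1441 / 40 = 36.02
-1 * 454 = -454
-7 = -7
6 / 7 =0.86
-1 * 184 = -184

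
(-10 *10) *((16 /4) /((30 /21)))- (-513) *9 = 4337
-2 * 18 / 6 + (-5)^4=619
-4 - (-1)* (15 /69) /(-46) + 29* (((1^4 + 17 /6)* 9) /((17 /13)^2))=88833454 /152881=581.06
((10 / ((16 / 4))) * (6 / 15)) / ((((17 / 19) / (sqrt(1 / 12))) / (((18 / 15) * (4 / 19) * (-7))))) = -0.57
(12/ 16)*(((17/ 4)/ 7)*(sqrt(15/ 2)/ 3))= 0.42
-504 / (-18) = 28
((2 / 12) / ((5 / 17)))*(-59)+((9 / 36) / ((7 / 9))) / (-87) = -407263 / 12180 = -33.44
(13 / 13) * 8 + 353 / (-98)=431 / 98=4.40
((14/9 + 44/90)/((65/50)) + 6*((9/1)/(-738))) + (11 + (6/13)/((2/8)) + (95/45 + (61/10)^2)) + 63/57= 499208503/9114300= 54.77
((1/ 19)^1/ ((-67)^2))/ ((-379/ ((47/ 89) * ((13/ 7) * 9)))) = -5499/ 20138655047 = -0.00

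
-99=-99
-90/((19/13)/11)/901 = -12870/17119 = -0.75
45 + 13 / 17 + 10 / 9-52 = -784 / 153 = -5.12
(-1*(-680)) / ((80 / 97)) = 1649 / 2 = 824.50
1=1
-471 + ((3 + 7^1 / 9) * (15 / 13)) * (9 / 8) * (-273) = -7239 / 4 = -1809.75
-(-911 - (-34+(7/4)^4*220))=188183/64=2940.36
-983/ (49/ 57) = -56031/ 49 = -1143.49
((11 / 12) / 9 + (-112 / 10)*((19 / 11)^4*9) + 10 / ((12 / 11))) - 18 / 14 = -49213636529 / 55342980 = -889.25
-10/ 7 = -1.43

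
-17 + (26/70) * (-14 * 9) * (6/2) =-787/5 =-157.40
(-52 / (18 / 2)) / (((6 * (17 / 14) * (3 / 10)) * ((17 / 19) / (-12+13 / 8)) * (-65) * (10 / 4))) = -22078 / 117045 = -0.19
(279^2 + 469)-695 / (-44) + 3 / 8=78326.17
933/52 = 17.94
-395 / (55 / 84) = -6636 / 11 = -603.27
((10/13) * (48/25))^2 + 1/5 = 10061/4225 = 2.38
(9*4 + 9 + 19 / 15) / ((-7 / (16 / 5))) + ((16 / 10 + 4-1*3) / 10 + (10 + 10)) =-187 / 210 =-0.89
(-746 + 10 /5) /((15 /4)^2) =-3968 /75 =-52.91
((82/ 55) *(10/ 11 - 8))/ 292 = -1599/ 44165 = -0.04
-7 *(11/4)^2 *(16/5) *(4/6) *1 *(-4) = 6776/15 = 451.73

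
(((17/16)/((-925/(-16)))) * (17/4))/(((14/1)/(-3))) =-867/51800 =-0.02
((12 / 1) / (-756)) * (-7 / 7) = 1 / 63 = 0.02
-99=-99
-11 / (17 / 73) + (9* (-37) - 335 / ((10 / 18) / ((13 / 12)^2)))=-295915 / 272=-1087.92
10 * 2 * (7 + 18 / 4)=230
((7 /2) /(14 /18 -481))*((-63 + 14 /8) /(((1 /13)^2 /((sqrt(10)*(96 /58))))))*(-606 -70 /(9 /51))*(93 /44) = -182429105040*sqrt(10) /689359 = -836852.04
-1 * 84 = -84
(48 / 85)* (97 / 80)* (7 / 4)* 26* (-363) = -11308.94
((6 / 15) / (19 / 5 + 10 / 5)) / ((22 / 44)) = 4 / 29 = 0.14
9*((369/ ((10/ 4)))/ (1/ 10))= 13284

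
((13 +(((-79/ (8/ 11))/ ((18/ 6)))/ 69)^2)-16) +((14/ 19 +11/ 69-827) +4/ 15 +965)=35545168007/ 260521920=136.44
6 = 6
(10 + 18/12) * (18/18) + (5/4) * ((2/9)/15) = 311/27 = 11.52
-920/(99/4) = -3680/99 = -37.17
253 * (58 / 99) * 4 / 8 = 667 / 9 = 74.11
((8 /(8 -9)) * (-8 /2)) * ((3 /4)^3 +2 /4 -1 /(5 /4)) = 39 /10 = 3.90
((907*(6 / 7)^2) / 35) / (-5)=-32652 / 8575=-3.81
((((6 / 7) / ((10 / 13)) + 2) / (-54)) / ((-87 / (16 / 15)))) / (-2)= -436 / 1233225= -0.00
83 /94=0.88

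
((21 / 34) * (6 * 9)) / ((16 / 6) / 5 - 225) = -1215 / 8177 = -0.15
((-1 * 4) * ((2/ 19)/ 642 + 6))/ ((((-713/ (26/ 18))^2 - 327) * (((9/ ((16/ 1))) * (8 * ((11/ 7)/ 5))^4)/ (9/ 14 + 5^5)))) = -58016293868771875/ 4230217456076544768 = -0.01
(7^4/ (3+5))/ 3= 2401/ 24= 100.04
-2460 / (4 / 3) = -1845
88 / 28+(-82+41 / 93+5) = -47794 / 651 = -73.42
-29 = -29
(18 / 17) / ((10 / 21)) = 189 / 85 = 2.22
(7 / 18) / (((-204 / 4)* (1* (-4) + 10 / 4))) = 7 / 1377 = 0.01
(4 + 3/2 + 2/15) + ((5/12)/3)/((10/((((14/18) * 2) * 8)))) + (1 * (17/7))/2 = 19903/2835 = 7.02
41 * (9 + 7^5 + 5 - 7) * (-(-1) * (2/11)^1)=1378748/11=125340.73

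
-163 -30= -193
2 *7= 14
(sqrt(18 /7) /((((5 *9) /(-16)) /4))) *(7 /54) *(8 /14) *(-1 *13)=2.20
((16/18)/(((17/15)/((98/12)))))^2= 960400/23409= 41.03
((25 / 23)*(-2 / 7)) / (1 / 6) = -300 / 161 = -1.86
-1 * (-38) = 38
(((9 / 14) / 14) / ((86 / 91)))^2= 13689 / 5798464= 0.00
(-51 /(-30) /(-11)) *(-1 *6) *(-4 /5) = -204 /275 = -0.74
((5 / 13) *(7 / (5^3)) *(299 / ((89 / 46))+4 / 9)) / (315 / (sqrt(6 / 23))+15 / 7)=0.01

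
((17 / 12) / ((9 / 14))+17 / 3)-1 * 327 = -17233 / 54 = -319.13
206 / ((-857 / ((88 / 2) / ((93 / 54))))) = -163152 / 26567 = -6.14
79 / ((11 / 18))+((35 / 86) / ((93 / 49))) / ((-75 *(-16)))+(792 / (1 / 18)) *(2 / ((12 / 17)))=855595331453 / 21114720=40521.27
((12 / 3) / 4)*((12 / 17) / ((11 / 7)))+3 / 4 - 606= -452391 / 748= -604.80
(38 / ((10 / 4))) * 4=304 / 5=60.80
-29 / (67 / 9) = -261 / 67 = -3.90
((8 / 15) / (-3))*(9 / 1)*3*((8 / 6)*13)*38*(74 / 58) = -584896 / 145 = -4033.77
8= 8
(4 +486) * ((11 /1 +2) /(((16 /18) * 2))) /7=4095 /8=511.88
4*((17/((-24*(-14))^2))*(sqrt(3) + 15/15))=17/28224 + 17*sqrt(3)/28224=0.00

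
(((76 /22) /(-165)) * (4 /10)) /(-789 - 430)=76 /11062425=0.00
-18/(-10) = 9/5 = 1.80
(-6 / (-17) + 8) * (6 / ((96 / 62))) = 2201 / 68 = 32.37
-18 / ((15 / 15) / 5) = -90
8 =8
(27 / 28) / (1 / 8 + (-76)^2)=18 / 107821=0.00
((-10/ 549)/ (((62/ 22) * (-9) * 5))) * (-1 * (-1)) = 22/ 153171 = 0.00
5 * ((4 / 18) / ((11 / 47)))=4.75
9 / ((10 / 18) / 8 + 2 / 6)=648 / 29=22.34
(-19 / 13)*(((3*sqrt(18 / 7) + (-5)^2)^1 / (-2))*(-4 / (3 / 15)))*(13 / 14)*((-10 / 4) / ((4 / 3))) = 12825*sqrt(14) / 392 + 35625 / 56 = 758.58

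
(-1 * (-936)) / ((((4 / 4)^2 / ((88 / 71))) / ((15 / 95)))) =247104 / 1349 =183.18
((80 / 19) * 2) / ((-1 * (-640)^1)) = 1 / 76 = 0.01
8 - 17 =-9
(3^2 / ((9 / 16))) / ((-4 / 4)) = -16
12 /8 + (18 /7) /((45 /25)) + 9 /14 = 25 /7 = 3.57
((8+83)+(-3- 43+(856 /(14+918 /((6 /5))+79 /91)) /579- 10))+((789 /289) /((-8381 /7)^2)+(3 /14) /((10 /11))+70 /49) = 535222556829842149393 /14597171238000744540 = 36.67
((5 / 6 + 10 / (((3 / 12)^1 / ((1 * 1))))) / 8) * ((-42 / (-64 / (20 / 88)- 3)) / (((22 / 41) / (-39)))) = -13711425 / 250448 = -54.75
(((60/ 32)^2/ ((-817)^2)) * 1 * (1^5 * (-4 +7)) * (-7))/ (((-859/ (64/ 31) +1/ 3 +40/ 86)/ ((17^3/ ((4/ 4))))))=69641775/ 53221366127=0.00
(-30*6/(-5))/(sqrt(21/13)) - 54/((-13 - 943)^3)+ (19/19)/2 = 218430731/436861408+ 12*sqrt(273)/7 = 28.82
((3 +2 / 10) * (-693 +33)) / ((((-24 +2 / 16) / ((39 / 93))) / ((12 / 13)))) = 202752 / 5921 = 34.24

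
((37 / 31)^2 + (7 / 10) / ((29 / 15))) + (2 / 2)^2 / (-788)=39207833 / 21960772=1.79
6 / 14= 3 / 7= 0.43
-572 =-572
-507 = -507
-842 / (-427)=842 / 427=1.97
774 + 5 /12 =9293 /12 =774.42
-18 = -18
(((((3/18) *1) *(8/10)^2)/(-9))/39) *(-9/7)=8/20475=0.00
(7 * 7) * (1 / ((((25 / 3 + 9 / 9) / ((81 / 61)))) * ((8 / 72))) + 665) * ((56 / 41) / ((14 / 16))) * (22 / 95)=2804049248 / 237595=11801.80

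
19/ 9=2.11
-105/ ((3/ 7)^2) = -1715/ 3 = -571.67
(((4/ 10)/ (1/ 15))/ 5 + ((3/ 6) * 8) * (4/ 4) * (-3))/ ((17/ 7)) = -378/ 85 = -4.45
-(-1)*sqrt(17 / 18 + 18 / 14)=sqrt(3934) / 42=1.49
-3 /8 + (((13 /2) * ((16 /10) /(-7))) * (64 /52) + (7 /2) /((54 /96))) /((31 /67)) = 712529 /78120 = 9.12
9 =9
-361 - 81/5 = -377.20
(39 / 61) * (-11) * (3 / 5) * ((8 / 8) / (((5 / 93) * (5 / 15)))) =-359073 / 1525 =-235.46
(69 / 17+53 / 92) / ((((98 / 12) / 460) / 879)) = 191156130 / 833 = 229479.15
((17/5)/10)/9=17/450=0.04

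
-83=-83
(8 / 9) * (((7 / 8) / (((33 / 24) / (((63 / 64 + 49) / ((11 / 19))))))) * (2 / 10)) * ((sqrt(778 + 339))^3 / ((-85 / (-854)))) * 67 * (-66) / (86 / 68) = -13596331095151 * sqrt(1117) / 35475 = -12809315253.49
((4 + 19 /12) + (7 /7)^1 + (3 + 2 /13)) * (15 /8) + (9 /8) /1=8063 /416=19.38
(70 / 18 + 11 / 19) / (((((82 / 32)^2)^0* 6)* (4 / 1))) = 191 / 1026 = 0.19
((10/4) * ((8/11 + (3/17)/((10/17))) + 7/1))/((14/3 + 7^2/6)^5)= 1716552/29774625727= 0.00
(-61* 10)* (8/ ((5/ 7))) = -6832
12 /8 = 3 /2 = 1.50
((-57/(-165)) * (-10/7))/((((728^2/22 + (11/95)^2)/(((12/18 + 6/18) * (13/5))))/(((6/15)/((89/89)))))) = -356668/16740878917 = -0.00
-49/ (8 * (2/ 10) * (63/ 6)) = -35/ 12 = -2.92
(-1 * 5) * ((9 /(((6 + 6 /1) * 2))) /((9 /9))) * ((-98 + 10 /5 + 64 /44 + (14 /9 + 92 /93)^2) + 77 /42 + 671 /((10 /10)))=-1096.43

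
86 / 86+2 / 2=2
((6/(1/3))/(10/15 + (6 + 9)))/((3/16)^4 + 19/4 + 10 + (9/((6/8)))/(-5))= 17694720/190220891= 0.09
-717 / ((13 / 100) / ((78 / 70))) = -43020 / 7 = -6145.71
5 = 5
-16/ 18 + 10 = 82/ 9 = 9.11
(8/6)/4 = 0.33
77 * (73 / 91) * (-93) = -74679 / 13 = -5744.54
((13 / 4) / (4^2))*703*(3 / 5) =27417 / 320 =85.68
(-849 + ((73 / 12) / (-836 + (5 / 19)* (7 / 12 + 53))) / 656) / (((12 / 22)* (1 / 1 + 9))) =-1148041492169 / 7375788480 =-155.65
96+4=100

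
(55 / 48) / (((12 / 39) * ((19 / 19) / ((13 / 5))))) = 1859 / 192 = 9.68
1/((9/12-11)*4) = -1/41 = -0.02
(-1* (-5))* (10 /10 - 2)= -5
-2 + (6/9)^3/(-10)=-274/135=-2.03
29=29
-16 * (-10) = 160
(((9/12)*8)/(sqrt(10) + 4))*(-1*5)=-20 + 5*sqrt(10)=-4.19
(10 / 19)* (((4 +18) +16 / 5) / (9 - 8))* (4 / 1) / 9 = 5.89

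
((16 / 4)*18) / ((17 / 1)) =72 / 17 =4.24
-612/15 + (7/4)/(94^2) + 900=151837859/176720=859.20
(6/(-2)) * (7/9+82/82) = -16/3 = -5.33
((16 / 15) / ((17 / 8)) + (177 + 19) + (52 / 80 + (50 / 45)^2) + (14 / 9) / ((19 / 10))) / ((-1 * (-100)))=20847227 / 10465200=1.99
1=1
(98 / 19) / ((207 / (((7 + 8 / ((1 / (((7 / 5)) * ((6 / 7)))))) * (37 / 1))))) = 300958 / 19665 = 15.30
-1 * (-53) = 53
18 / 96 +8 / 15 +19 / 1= 4733 / 240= 19.72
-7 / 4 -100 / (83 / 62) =-25381 / 332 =-76.45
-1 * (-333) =333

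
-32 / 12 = -8 / 3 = -2.67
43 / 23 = 1.87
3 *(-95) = -285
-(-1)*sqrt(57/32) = sqrt(114)/8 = 1.33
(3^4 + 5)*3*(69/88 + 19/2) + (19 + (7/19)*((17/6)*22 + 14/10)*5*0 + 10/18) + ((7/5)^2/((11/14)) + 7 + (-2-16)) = 2397911/900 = 2664.35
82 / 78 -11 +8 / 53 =-9.80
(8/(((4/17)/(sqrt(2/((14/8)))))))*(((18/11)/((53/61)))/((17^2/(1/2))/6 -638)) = -223992*sqrt(14)/6631625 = -0.13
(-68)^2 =4624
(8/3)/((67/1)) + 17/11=3505/2211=1.59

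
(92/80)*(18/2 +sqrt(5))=12.92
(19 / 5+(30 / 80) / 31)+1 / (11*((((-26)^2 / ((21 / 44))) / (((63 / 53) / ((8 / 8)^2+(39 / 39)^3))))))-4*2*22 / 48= 2345951903 / 16126899360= 0.15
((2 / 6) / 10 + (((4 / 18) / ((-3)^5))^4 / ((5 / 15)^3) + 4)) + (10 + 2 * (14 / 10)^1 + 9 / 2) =18075490334800 / 847288609443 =21.33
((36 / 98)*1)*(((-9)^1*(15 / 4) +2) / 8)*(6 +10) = -1143 / 49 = -23.33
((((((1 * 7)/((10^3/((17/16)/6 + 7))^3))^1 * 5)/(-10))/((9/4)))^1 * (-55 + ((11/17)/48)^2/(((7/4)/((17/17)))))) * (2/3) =20962250255629111/994117681152000000000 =0.00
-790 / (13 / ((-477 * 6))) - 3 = 173918.54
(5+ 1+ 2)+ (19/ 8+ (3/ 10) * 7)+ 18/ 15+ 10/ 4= 647/ 40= 16.18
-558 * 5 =-2790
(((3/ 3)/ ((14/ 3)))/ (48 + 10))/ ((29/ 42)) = 9/ 1682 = 0.01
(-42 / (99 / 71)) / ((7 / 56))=-7952 / 33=-240.97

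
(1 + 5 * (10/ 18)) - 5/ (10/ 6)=7/ 9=0.78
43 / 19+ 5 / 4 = 267 / 76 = 3.51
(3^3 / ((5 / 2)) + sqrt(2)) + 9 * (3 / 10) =sqrt(2) + 27 / 2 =14.91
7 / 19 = 0.37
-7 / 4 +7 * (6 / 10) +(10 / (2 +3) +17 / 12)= 88 / 15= 5.87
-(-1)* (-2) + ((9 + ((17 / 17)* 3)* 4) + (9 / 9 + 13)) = 33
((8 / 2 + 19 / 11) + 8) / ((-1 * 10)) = -151 / 110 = -1.37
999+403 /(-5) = 4592 /5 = 918.40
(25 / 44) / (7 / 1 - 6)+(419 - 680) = -11459 / 44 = -260.43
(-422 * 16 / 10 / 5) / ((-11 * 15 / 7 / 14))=330848 / 4125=80.21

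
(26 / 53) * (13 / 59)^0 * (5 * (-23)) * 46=-137540 / 53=-2595.09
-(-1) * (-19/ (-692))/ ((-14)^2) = 19/ 135632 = 0.00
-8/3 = -2.67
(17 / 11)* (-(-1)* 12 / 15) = 68 / 55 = 1.24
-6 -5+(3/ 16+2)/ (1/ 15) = 349/ 16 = 21.81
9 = 9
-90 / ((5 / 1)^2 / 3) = -54 / 5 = -10.80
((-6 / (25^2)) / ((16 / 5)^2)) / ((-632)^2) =-3 / 1278156800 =-0.00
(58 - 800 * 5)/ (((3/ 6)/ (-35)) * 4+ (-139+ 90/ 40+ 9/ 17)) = 9381960/ 324341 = 28.93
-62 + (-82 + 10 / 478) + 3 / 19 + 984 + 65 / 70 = 841.11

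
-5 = -5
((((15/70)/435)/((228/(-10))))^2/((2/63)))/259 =1/17613715616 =0.00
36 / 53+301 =15989 / 53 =301.68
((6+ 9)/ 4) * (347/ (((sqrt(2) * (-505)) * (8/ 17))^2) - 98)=-9596799951/ 26114560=-367.49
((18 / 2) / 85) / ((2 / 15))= 27 / 34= 0.79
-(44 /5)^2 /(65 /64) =-123904 /1625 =-76.25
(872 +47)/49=919/49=18.76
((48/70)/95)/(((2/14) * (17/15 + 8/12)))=8/285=0.03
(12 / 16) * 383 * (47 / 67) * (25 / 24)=450025 / 2144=209.90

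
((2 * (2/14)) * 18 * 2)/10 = 36/35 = 1.03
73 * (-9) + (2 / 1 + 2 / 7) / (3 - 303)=-344929 / 525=-657.01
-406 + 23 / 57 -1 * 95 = -28534 / 57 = -500.60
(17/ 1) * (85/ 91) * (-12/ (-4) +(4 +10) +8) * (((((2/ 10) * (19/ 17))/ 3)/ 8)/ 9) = 8075/ 19656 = 0.41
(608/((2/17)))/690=2584/345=7.49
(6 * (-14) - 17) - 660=-761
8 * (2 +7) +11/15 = 1091/15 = 72.73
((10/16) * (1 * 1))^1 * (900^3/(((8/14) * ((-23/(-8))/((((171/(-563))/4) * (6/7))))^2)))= 479625502500000/1173736207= 408631.43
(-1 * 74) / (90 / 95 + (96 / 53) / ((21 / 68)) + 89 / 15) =-7824390 / 1347691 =-5.81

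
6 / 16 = 3 / 8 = 0.38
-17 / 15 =-1.13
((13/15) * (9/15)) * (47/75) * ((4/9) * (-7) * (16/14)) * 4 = -78208/16875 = -4.63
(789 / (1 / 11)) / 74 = 8679 / 74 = 117.28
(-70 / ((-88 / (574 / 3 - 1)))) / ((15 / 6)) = 3997 / 66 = 60.56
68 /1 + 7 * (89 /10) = 1303 /10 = 130.30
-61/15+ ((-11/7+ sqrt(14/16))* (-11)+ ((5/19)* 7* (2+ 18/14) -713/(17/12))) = -16415621/33915 -11* sqrt(14)/4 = -494.31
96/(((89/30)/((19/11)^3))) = 19753920/118459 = 166.76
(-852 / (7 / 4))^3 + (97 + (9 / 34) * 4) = -115399590.90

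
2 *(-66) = -132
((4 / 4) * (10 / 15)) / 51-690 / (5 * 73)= -20968 / 11169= -1.88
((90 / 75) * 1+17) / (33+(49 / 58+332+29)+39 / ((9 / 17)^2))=142506 / 4181165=0.03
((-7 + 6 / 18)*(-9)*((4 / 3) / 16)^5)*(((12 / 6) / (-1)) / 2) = -5 / 20736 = -0.00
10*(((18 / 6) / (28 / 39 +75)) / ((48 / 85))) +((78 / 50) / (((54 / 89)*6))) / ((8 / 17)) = 102835057 / 63784800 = 1.61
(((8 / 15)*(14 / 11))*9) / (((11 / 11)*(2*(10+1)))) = 168 / 605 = 0.28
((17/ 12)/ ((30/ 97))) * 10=1649/ 36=45.81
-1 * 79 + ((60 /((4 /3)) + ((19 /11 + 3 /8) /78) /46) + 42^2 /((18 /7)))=205865273 /315744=652.00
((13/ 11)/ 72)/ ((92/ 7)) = 91/ 72864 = 0.00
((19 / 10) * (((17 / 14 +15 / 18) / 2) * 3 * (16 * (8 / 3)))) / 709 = 26144 / 74445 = 0.35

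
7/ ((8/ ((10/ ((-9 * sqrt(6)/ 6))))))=-35 * sqrt(6)/ 36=-2.38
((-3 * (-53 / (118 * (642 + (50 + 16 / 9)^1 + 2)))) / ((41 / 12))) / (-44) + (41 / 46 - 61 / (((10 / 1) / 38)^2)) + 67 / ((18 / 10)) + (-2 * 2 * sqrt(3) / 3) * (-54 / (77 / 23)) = -1453344630089477 / 1724574525300 + 1656 * sqrt(3) / 77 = -805.48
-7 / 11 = -0.64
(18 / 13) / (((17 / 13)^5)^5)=9770413866738669229888716498 / 5770627412348402378939569991057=0.00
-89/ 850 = -0.10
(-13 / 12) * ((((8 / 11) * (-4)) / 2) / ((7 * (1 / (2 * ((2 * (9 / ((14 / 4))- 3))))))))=-208 / 539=-0.39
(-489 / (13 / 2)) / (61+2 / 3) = -2934 / 2405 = -1.22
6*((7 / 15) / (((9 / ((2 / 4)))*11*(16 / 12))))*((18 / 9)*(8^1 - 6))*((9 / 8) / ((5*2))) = 21 / 4400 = 0.00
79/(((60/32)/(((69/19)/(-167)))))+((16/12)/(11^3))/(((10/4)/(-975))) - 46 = -998947706/21116315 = -47.31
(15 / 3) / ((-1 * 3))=-1.67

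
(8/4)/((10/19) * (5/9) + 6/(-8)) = -1368/313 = -4.37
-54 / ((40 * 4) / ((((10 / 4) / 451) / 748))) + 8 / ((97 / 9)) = 0.74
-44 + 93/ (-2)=-181/ 2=-90.50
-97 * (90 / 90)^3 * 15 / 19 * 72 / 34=-52380 / 323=-162.17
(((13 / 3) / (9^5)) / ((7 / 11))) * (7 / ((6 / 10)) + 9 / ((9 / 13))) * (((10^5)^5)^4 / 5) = 5689114259962199808767913000000000000000000000000000000000000000000000000000000000000000000000000.00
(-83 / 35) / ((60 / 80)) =-332 / 105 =-3.16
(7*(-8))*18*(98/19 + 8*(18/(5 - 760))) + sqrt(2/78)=-71824032/14345 + sqrt(39)/39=-5006.74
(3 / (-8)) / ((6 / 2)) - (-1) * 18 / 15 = 43 / 40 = 1.08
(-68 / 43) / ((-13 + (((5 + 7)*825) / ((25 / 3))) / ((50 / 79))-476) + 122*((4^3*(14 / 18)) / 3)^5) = -24393141900 / 2366803994958340901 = -0.00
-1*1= -1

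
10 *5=50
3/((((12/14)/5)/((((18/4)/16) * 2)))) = 315/32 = 9.84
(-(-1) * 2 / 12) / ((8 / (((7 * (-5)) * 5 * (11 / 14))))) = -275 / 96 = -2.86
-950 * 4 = -3800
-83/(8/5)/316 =-415/2528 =-0.16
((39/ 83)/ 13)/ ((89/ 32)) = 96/ 7387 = 0.01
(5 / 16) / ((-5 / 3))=-3 / 16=-0.19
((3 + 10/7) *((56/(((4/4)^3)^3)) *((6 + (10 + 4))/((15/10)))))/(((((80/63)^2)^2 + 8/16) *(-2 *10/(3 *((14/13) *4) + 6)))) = -1281408859584/1269748493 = -1009.18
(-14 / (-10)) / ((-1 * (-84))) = 1 / 60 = 0.02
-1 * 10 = -10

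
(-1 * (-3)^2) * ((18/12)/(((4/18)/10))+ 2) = -1251/2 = -625.50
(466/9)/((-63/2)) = -932/567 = -1.64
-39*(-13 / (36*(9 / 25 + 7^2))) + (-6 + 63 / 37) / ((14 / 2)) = -1260197 / 3835272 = -0.33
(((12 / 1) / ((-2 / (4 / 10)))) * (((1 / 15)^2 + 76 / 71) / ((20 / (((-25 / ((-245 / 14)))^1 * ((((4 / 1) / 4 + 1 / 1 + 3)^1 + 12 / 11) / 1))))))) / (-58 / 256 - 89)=3824896 / 304084125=0.01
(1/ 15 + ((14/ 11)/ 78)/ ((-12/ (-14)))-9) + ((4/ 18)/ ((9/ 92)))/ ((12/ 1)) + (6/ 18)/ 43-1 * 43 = -772762687/ 14942070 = -51.72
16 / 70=8 / 35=0.23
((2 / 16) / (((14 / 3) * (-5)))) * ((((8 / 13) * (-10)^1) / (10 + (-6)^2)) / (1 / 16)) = 24 / 2093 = 0.01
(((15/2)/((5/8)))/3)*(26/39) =8/3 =2.67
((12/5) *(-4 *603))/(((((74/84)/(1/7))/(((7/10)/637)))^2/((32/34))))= -4167936/24090464125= -0.00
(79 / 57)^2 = 6241 / 3249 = 1.92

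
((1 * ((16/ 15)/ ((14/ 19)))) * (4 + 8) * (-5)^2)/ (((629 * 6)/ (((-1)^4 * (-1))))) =-1520/ 13209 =-0.12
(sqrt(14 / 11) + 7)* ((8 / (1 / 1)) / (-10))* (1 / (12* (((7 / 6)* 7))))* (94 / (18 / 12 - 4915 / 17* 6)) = 6392* sqrt(154) / 158813655 + 6392 / 2062515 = 0.00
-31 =-31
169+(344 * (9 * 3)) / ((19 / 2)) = 21787 / 19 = 1146.68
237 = 237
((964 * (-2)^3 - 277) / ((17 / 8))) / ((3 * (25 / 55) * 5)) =-234344 / 425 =-551.40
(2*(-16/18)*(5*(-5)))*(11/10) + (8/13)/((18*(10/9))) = 48.92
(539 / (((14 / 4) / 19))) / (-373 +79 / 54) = -158004 / 20063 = -7.88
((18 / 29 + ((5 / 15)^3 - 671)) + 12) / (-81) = 515482 / 63423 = 8.13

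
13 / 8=1.62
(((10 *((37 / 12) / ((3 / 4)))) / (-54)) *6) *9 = -370 / 9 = -41.11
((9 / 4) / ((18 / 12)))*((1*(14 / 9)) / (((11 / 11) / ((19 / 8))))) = 133 / 24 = 5.54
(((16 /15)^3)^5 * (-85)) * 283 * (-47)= 260695151857186417672192 /87578778076171875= 2976693.19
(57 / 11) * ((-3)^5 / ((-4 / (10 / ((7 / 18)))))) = 623295 / 77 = 8094.74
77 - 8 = 69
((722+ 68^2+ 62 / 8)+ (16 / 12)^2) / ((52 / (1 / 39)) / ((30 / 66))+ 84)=963995 / 818208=1.18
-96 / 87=-32 / 29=-1.10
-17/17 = -1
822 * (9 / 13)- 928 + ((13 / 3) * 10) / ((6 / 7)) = -36079 / 117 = -308.37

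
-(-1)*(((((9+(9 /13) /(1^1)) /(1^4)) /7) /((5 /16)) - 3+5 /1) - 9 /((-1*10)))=953 /130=7.33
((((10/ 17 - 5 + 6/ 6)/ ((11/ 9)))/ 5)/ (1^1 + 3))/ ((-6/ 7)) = 609/ 3740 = 0.16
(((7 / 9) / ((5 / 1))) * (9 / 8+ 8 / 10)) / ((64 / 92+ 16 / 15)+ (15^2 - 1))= 12397 / 9346560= 0.00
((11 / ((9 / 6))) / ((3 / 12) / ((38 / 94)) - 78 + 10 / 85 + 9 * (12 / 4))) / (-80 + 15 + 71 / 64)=1819136 / 796631247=0.00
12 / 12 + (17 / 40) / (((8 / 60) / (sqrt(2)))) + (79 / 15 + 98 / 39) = 51 * sqrt(2) / 16 + 1712 / 195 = 13.29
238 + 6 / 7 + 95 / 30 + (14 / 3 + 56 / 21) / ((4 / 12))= 11089 / 42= 264.02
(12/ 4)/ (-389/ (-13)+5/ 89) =1157/ 11562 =0.10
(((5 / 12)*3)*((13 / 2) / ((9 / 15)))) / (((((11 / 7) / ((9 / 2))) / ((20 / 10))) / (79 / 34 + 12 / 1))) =3323775 / 2992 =1110.89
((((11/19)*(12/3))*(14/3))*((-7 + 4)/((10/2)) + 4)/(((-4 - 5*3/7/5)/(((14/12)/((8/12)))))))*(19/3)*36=-513128/155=-3310.50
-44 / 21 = -2.10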